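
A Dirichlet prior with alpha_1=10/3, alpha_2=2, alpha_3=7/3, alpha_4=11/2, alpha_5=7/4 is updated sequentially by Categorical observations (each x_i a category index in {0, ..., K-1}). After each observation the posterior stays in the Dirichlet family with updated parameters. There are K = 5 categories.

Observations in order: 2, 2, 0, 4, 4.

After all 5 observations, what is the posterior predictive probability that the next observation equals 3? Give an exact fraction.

obs 1: x=2 → posterior Dirichlet(10/3, 2, 10/3, 11/2, 7/4)
obs 2: x=2 → posterior Dirichlet(10/3, 2, 13/3, 11/2, 7/4)
obs 3: x=0 → posterior Dirichlet(13/3, 2, 13/3, 11/2, 7/4)
obs 4: x=4 → posterior Dirichlet(13/3, 2, 13/3, 11/2, 11/4)
obs 5: x=4 → posterior Dirichlet(13/3, 2, 13/3, 11/2, 15/4)

66/239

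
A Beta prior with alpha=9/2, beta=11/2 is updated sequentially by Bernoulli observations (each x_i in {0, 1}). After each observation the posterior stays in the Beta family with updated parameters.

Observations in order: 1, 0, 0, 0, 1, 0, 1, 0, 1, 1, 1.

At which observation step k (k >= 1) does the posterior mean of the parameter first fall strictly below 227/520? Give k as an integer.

k = 3

obs 1: x=1 → posterior Beta(11/2, 11/2)
obs 2: x=0 → posterior Beta(11/2, 13/2)
obs 3: x=0 → posterior Beta(11/2, 15/2)
obs 4: x=0 → posterior Beta(11/2, 17/2)
obs 5: x=1 → posterior Beta(13/2, 17/2)
obs 6: x=0 → posterior Beta(13/2, 19/2)
obs 7: x=1 → posterior Beta(15/2, 19/2)
obs 8: x=0 → posterior Beta(15/2, 21/2)
obs 9: x=1 → posterior Beta(17/2, 21/2)
obs 10: x=1 → posterior Beta(19/2, 21/2)
obs 11: x=1 → posterior Beta(21/2, 21/2)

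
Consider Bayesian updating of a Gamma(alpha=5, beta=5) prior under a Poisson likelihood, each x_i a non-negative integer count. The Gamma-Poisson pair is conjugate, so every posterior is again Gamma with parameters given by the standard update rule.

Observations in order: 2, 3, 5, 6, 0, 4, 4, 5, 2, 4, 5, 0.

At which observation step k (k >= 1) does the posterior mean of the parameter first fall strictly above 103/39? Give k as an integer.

obs 1: x=2 → posterior Gamma(7, 6)
obs 2: x=3 → posterior Gamma(10, 7)
obs 3: x=5 → posterior Gamma(15, 8)
obs 4: x=6 → posterior Gamma(21, 9)
obs 5: x=0 → posterior Gamma(21, 10)
obs 6: x=4 → posterior Gamma(25, 11)
obs 7: x=4 → posterior Gamma(29, 12)
obs 8: x=5 → posterior Gamma(34, 13)
obs 9: x=2 → posterior Gamma(36, 14)
obs 10: x=4 → posterior Gamma(40, 15)
obs 11: x=5 → posterior Gamma(45, 16)
obs 12: x=0 → posterior Gamma(45, 17)

k = 10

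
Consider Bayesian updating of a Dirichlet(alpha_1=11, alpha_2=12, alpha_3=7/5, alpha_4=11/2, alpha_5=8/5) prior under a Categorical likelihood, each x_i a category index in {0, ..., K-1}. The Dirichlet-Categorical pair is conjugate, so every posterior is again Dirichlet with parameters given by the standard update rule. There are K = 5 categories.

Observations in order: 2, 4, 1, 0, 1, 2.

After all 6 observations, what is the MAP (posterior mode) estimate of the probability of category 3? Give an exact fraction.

obs 1: x=2 → posterior Dirichlet(11, 12, 12/5, 11/2, 8/5)
obs 2: x=4 → posterior Dirichlet(11, 12, 12/5, 11/2, 13/5)
obs 3: x=1 → posterior Dirichlet(11, 13, 12/5, 11/2, 13/5)
obs 4: x=0 → posterior Dirichlet(12, 13, 12/5, 11/2, 13/5)
obs 5: x=1 → posterior Dirichlet(12, 14, 12/5, 11/2, 13/5)
obs 6: x=2 → posterior Dirichlet(12, 14, 17/5, 11/2, 13/5)

9/65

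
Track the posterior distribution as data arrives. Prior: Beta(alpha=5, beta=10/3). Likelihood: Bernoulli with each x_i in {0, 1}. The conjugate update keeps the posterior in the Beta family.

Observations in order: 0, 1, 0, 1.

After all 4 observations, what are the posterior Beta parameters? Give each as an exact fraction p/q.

alpha=7, beta=16/3

obs 1: x=0 → posterior Beta(5, 13/3)
obs 2: x=1 → posterior Beta(6, 13/3)
obs 3: x=0 → posterior Beta(6, 16/3)
obs 4: x=1 → posterior Beta(7, 16/3)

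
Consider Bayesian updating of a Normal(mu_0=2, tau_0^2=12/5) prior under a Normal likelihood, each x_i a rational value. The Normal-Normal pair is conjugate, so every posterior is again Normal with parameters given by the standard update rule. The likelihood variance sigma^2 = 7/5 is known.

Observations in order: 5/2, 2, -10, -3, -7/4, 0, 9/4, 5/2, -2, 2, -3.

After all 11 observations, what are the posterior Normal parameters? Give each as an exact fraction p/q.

mu_0=-88/139, tau_0^2=84/695

obs 1: x=5/2 → posterior Normal(44/19, 84/95)
obs 2: x=2 → posterior Normal(68/31, 84/155)
obs 3: x=-10 → posterior Normal(-52/43, 84/215)
obs 4: x=-3 → posterior Normal(-8/5, 84/275)
obs 5: x=-7/4 → posterior Normal(-109/67, 84/335)
obs 6: x=0 → posterior Normal(-109/79, 84/395)
obs 7: x=9/4 → posterior Normal(-82/91, 12/65)
obs 8: x=5/2 → posterior Normal(-52/103, 84/515)
obs 9: x=-2 → posterior Normal(-76/115, 84/575)
obs 10: x=2 → posterior Normal(-52/127, 84/635)
obs 11: x=-3 → posterior Normal(-88/139, 84/695)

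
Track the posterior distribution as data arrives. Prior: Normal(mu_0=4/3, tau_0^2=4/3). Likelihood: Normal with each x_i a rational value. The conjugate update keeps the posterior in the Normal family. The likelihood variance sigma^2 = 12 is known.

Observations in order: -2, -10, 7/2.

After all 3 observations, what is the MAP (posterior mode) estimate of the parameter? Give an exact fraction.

obs 1: x=-2 → posterior Normal(1, 6/5)
obs 2: x=-10 → posterior Normal(0, 12/11)
obs 3: x=7/2 → posterior Normal(7/24, 1)

7/24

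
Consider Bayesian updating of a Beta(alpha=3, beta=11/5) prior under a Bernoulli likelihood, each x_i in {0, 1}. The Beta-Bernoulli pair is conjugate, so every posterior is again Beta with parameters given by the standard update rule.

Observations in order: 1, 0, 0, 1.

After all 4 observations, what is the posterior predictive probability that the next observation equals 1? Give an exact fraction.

25/46

obs 1: x=1 → posterior Beta(4, 11/5)
obs 2: x=0 → posterior Beta(4, 16/5)
obs 3: x=0 → posterior Beta(4, 21/5)
obs 4: x=1 → posterior Beta(5, 21/5)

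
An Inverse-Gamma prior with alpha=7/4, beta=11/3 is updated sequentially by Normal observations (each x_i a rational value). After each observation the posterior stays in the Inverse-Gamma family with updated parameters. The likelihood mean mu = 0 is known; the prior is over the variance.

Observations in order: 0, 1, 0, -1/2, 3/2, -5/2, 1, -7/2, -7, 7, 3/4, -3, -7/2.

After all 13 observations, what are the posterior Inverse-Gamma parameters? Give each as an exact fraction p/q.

obs 1: x=0 → posterior Inverse-Gamma(9/4, 11/3)
obs 2: x=1 → posterior Inverse-Gamma(11/4, 25/6)
obs 3: x=0 → posterior Inverse-Gamma(13/4, 25/6)
obs 4: x=-1/2 → posterior Inverse-Gamma(15/4, 103/24)
obs 5: x=3/2 → posterior Inverse-Gamma(17/4, 65/12)
obs 6: x=-5/2 → posterior Inverse-Gamma(19/4, 205/24)
obs 7: x=1 → posterior Inverse-Gamma(21/4, 217/24)
obs 8: x=-7/2 → posterior Inverse-Gamma(23/4, 91/6)
obs 9: x=-7 → posterior Inverse-Gamma(25/4, 119/3)
obs 10: x=7 → posterior Inverse-Gamma(27/4, 385/6)
obs 11: x=3/4 → posterior Inverse-Gamma(29/4, 6187/96)
obs 12: x=-3 → posterior Inverse-Gamma(31/4, 6619/96)
obs 13: x=-7/2 → posterior Inverse-Gamma(33/4, 7207/96)

alpha=33/4, beta=7207/96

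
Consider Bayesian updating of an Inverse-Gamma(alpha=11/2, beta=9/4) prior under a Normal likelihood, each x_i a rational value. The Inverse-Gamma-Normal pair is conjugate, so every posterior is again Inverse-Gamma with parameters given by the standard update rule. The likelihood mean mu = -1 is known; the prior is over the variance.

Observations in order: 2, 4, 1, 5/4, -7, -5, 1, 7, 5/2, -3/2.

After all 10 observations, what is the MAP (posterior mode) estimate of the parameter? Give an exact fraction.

2881/368

obs 1: x=2 → posterior Inverse-Gamma(6, 27/4)
obs 2: x=4 → posterior Inverse-Gamma(13/2, 77/4)
obs 3: x=1 → posterior Inverse-Gamma(7, 85/4)
obs 4: x=5/4 → posterior Inverse-Gamma(15/2, 761/32)
obs 5: x=-7 → posterior Inverse-Gamma(8, 1337/32)
obs 6: x=-5 → posterior Inverse-Gamma(17/2, 1593/32)
obs 7: x=1 → posterior Inverse-Gamma(9, 1657/32)
obs 8: x=7 → posterior Inverse-Gamma(19/2, 2681/32)
obs 9: x=5/2 → posterior Inverse-Gamma(10, 2877/32)
obs 10: x=-3/2 → posterior Inverse-Gamma(21/2, 2881/32)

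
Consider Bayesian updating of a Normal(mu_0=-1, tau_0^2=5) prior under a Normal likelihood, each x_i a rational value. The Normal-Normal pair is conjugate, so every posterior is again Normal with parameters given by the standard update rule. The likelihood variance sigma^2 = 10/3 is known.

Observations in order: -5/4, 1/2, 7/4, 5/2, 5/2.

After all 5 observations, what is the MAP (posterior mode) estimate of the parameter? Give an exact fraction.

obs 1: x=-5/4 → posterior Normal(-23/20, 2)
obs 2: x=1/2 → posterior Normal(-17/32, 5/4)
obs 3: x=7/4 → posterior Normal(1/11, 10/11)
obs 4: x=5/2 → posterior Normal(17/28, 5/7)
obs 5: x=5/2 → posterior Normal(16/17, 10/17)

16/17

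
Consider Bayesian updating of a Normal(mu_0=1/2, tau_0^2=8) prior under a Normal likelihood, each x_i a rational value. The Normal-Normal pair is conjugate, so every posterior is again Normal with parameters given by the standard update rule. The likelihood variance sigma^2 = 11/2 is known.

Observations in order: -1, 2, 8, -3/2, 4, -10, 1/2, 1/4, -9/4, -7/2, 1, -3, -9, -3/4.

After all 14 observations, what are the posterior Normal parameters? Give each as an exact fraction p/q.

obs 1: x=-1 → posterior Normal(-7/18, 88/27)
obs 2: x=2 → posterior Normal(1/2, 88/43)
obs 3: x=8 → posterior Normal(299/118, 88/59)
obs 4: x=-3/2 → posterior Normal(251/150, 88/75)
obs 5: x=4 → posterior Normal(379/182, 88/91)
obs 6: x=-10 → posterior Normal(59/214, 88/107)
obs 7: x=1/2 → posterior Normal(25/82, 88/123)
obs 8: x=1/4 → posterior Normal(83/278, 88/139)
obs 9: x=-9/4 → posterior Normal(11/310, 88/155)
obs 10: x=-7/2 → posterior Normal(-101/342, 88/171)
obs 11: x=1 → posterior Normal(-69/374, 8/17)
obs 12: x=-3 → posterior Normal(-165/406, 88/203)
obs 13: x=-9 → posterior Normal(-151/146, 88/219)
obs 14: x=-3/4 → posterior Normal(-477/470, 88/235)

mu_0=-477/470, tau_0^2=88/235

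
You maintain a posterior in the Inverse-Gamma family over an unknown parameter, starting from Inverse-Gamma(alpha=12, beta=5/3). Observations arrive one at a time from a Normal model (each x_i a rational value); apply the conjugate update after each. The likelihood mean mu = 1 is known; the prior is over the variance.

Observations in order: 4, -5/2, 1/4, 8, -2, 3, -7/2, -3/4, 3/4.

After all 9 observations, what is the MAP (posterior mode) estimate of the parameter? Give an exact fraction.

1061/336

obs 1: x=4 → posterior Inverse-Gamma(25/2, 37/6)
obs 2: x=-5/2 → posterior Inverse-Gamma(13, 295/24)
obs 3: x=1/4 → posterior Inverse-Gamma(27/2, 1207/96)
obs 4: x=8 → posterior Inverse-Gamma(14, 3559/96)
obs 5: x=-2 → posterior Inverse-Gamma(29/2, 3991/96)
obs 6: x=3 → posterior Inverse-Gamma(15, 4183/96)
obs 7: x=-7/2 → posterior Inverse-Gamma(31/2, 5155/96)
obs 8: x=-3/4 → posterior Inverse-Gamma(16, 2651/48)
obs 9: x=3/4 → posterior Inverse-Gamma(33/2, 5305/96)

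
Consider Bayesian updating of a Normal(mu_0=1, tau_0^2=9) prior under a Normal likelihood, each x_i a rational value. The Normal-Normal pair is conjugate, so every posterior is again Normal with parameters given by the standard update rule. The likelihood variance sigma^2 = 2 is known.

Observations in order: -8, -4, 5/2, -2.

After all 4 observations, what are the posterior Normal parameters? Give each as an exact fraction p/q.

mu_0=-203/76, tau_0^2=9/19

obs 1: x=-8 → posterior Normal(-70/11, 18/11)
obs 2: x=-4 → posterior Normal(-53/10, 9/10)
obs 3: x=5/2 → posterior Normal(-167/58, 18/29)
obs 4: x=-2 → posterior Normal(-203/76, 9/19)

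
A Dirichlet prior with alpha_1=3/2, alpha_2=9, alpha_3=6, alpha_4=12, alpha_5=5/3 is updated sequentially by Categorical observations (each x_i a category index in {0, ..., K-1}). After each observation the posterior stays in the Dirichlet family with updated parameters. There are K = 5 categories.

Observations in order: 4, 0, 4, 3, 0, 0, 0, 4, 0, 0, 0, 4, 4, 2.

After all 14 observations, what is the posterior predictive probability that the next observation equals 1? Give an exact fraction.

54/265

obs 1: x=4 → posterior Dirichlet(3/2, 9, 6, 12, 8/3)
obs 2: x=0 → posterior Dirichlet(5/2, 9, 6, 12, 8/3)
obs 3: x=4 → posterior Dirichlet(5/2, 9, 6, 12, 11/3)
obs 4: x=3 → posterior Dirichlet(5/2, 9, 6, 13, 11/3)
obs 5: x=0 → posterior Dirichlet(7/2, 9, 6, 13, 11/3)
obs 6: x=0 → posterior Dirichlet(9/2, 9, 6, 13, 11/3)
obs 7: x=0 → posterior Dirichlet(11/2, 9, 6, 13, 11/3)
obs 8: x=4 → posterior Dirichlet(11/2, 9, 6, 13, 14/3)
obs 9: x=0 → posterior Dirichlet(13/2, 9, 6, 13, 14/3)
obs 10: x=0 → posterior Dirichlet(15/2, 9, 6, 13, 14/3)
obs 11: x=0 → posterior Dirichlet(17/2, 9, 6, 13, 14/3)
obs 12: x=4 → posterior Dirichlet(17/2, 9, 6, 13, 17/3)
obs 13: x=4 → posterior Dirichlet(17/2, 9, 6, 13, 20/3)
obs 14: x=2 → posterior Dirichlet(17/2, 9, 7, 13, 20/3)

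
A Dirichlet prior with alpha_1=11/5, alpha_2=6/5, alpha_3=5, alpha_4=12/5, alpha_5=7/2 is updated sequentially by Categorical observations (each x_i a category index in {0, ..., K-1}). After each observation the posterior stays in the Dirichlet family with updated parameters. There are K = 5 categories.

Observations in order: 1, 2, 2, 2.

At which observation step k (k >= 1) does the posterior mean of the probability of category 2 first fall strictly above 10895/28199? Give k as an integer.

k = 3

obs 1: x=1 → posterior Dirichlet(11/5, 11/5, 5, 12/5, 7/2)
obs 2: x=2 → posterior Dirichlet(11/5, 11/5, 6, 12/5, 7/2)
obs 3: x=2 → posterior Dirichlet(11/5, 11/5, 7, 12/5, 7/2)
obs 4: x=2 → posterior Dirichlet(11/5, 11/5, 8, 12/5, 7/2)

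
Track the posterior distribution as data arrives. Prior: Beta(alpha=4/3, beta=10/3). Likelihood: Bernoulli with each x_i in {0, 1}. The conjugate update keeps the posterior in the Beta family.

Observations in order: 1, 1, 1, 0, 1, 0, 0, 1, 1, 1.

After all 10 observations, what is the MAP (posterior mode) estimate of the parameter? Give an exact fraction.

11/19

obs 1: x=1 → posterior Beta(7/3, 10/3)
obs 2: x=1 → posterior Beta(10/3, 10/3)
obs 3: x=1 → posterior Beta(13/3, 10/3)
obs 4: x=0 → posterior Beta(13/3, 13/3)
obs 5: x=1 → posterior Beta(16/3, 13/3)
obs 6: x=0 → posterior Beta(16/3, 16/3)
obs 7: x=0 → posterior Beta(16/3, 19/3)
obs 8: x=1 → posterior Beta(19/3, 19/3)
obs 9: x=1 → posterior Beta(22/3, 19/3)
obs 10: x=1 → posterior Beta(25/3, 19/3)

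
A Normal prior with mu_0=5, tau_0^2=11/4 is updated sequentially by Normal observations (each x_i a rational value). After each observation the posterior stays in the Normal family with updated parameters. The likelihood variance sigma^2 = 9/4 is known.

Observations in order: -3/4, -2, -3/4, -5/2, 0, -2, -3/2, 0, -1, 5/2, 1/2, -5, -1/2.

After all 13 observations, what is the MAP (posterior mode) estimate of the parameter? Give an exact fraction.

obs 1: x=-3/4 → posterior Normal(147/80, 99/80)
obs 2: x=-2 → posterior Normal(59/124, 99/124)
obs 3: x=-3/4 → posterior Normal(13/84, 33/56)
obs 4: x=-5/2 → posterior Normal(-21/53, 99/212)
obs 5: x=0 → posterior Normal(-21/64, 99/256)
obs 6: x=-2 → posterior Normal(-43/75, 33/100)
obs 7: x=-3/2 → posterior Normal(-119/172, 99/344)
obs 8: x=0 → posterior Normal(-119/194, 99/388)
obs 9: x=-1 → posterior Normal(-47/72, 11/48)
obs 10: x=5/2 → posterior Normal(-43/119, 99/476)
obs 11: x=1/2 → posterior Normal(-15/52, 99/520)
obs 12: x=-5 → posterior Normal(-185/282, 33/188)
obs 13: x=-1/2 → posterior Normal(-49/76, 99/608)

-49/76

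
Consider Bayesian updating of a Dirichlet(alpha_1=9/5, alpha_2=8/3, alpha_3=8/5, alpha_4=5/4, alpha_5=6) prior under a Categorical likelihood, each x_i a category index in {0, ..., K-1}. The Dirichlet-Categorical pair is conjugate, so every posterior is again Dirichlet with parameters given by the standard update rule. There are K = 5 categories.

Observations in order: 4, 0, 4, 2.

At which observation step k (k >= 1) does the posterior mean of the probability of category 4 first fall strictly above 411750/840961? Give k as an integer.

obs 1: x=4 → posterior Dirichlet(9/5, 8/3, 8/5, 5/4, 7)
obs 2: x=0 → posterior Dirichlet(14/5, 8/3, 8/5, 5/4, 7)
obs 3: x=4 → posterior Dirichlet(14/5, 8/3, 8/5, 5/4, 8)
obs 4: x=2 → posterior Dirichlet(14/5, 8/3, 13/5, 5/4, 8)

k = 3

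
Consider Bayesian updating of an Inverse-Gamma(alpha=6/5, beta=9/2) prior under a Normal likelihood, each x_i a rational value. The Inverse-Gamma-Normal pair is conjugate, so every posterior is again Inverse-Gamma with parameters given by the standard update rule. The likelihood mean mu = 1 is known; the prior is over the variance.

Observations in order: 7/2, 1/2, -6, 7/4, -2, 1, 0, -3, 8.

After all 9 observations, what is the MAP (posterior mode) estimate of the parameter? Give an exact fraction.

11205/1072

obs 1: x=7/2 → posterior Inverse-Gamma(17/10, 61/8)
obs 2: x=1/2 → posterior Inverse-Gamma(11/5, 31/4)
obs 3: x=-6 → posterior Inverse-Gamma(27/10, 129/4)
obs 4: x=7/4 → posterior Inverse-Gamma(16/5, 1041/32)
obs 5: x=-2 → posterior Inverse-Gamma(37/10, 1185/32)
obs 6: x=1 → posterior Inverse-Gamma(21/5, 1185/32)
obs 7: x=0 → posterior Inverse-Gamma(47/10, 1201/32)
obs 8: x=-3 → posterior Inverse-Gamma(26/5, 1457/32)
obs 9: x=8 → posterior Inverse-Gamma(57/10, 2241/32)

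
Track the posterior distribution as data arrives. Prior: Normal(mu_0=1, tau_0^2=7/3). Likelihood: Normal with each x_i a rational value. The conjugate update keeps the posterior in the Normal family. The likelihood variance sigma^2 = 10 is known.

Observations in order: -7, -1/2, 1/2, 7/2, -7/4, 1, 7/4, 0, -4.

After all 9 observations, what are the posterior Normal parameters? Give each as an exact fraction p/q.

obs 1: x=-7 → posterior Normal(-19/37, 70/37)
obs 2: x=-1/2 → posterior Normal(-45/88, 35/22)
obs 3: x=1/2 → posterior Normal(-19/51, 70/51)
obs 4: x=7/2 → posterior Normal(11/116, 35/29)
obs 5: x=-7/4 → posterior Normal(-27/260, 14/13)
obs 6: x=1 → posterior Normal(1/288, 35/36)
obs 7: x=7/4 → posterior Normal(25/158, 70/79)
obs 8: x=0 → posterior Normal(25/172, 35/43)
obs 9: x=-4 → posterior Normal(-1/6, 70/93)

mu_0=-1/6, tau_0^2=70/93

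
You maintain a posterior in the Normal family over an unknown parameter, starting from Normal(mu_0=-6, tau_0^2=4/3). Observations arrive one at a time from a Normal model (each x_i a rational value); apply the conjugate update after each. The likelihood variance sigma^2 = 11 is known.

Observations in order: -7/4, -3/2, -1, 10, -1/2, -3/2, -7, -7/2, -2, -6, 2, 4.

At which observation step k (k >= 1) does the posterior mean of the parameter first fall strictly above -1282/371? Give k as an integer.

obs 1: x=-7/4 → posterior Normal(-205/37, 44/37)
obs 2: x=-3/2 → posterior Normal(-211/41, 44/41)
obs 3: x=-1 → posterior Normal(-43/9, 44/45)
obs 4: x=10 → posterior Normal(-25/7, 44/49)
obs 5: x=-1/2 → posterior Normal(-177/53, 44/53)
obs 6: x=-3/2 → posterior Normal(-61/19, 44/57)
obs 7: x=-7 → posterior Normal(-211/61, 44/61)
obs 8: x=-7/2 → posterior Normal(-45/13, 44/65)
obs 9: x=-2 → posterior Normal(-233/69, 44/69)
obs 10: x=-6 → posterior Normal(-257/73, 44/73)
obs 11: x=2 → posterior Normal(-249/77, 4/7)
obs 12: x=4 → posterior Normal(-233/81, 44/81)

k = 5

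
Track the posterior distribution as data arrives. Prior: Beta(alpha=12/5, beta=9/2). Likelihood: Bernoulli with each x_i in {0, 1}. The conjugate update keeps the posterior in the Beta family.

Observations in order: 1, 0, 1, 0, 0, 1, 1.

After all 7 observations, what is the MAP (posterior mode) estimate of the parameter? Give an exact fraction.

obs 1: x=1 → posterior Beta(17/5, 9/2)
obs 2: x=0 → posterior Beta(17/5, 11/2)
obs 3: x=1 → posterior Beta(22/5, 11/2)
obs 4: x=0 → posterior Beta(22/5, 13/2)
obs 5: x=0 → posterior Beta(22/5, 15/2)
obs 6: x=1 → posterior Beta(27/5, 15/2)
obs 7: x=1 → posterior Beta(32/5, 15/2)

54/119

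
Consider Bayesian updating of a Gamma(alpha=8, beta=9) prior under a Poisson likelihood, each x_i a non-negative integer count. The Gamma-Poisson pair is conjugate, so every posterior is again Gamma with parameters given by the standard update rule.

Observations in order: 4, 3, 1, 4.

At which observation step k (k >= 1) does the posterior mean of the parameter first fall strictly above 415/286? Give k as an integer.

k = 4

obs 1: x=4 → posterior Gamma(12, 10)
obs 2: x=3 → posterior Gamma(15, 11)
obs 3: x=1 → posterior Gamma(16, 12)
obs 4: x=4 → posterior Gamma(20, 13)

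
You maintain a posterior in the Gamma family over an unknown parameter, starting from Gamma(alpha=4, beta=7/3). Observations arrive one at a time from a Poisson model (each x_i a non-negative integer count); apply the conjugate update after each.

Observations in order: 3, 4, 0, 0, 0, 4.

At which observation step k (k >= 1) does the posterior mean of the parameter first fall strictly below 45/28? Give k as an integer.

obs 1: x=3 → posterior Gamma(7, 10/3)
obs 2: x=4 → posterior Gamma(11, 13/3)
obs 3: x=0 → posterior Gamma(11, 16/3)
obs 4: x=0 → posterior Gamma(11, 19/3)
obs 5: x=0 → posterior Gamma(11, 22/3)
obs 6: x=4 → posterior Gamma(15, 25/3)

k = 5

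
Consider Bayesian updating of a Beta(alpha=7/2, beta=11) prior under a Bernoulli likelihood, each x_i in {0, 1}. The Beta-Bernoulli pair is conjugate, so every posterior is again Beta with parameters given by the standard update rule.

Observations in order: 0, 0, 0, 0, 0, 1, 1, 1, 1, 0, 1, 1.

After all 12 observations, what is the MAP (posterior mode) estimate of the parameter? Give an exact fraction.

17/49

obs 1: x=0 → posterior Beta(7/2, 12)
obs 2: x=0 → posterior Beta(7/2, 13)
obs 3: x=0 → posterior Beta(7/2, 14)
obs 4: x=0 → posterior Beta(7/2, 15)
obs 5: x=0 → posterior Beta(7/2, 16)
obs 6: x=1 → posterior Beta(9/2, 16)
obs 7: x=1 → posterior Beta(11/2, 16)
obs 8: x=1 → posterior Beta(13/2, 16)
obs 9: x=1 → posterior Beta(15/2, 16)
obs 10: x=0 → posterior Beta(15/2, 17)
obs 11: x=1 → posterior Beta(17/2, 17)
obs 12: x=1 → posterior Beta(19/2, 17)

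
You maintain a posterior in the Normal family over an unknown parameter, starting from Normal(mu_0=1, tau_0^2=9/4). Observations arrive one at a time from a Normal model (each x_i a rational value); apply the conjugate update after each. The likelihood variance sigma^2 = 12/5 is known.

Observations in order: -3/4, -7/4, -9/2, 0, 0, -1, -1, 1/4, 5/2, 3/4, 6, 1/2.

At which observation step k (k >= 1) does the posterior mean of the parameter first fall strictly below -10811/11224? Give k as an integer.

k = 3

obs 1: x=-3/4 → posterior Normal(19/124, 36/31)
obs 2: x=-7/4 → posterior Normal(-43/92, 18/23)
obs 3: x=-9/2 → posterior Normal(-89/61, 36/61)
obs 4: x=0 → posterior Normal(-89/76, 9/19)
obs 5: x=0 → posterior Normal(-89/91, 36/91)
obs 6: x=-1 → posterior Normal(-52/53, 18/53)
obs 7: x=-1 → posterior Normal(-119/121, 36/121)
obs 8: x=1/4 → posterior Normal(-461/544, 9/34)
obs 9: x=5/2 → posterior Normal(-311/604, 36/151)
obs 10: x=3/4 → posterior Normal(-133/332, 18/83)
obs 11: x=6 → posterior Normal(47/362, 36/181)
obs 12: x=1/2 → posterior Normal(31/196, 9/49)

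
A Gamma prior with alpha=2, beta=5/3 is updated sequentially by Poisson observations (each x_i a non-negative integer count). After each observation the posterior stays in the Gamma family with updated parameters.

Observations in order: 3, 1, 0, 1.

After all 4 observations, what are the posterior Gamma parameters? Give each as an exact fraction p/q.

alpha=7, beta=17/3

obs 1: x=3 → posterior Gamma(5, 8/3)
obs 2: x=1 → posterior Gamma(6, 11/3)
obs 3: x=0 → posterior Gamma(6, 14/3)
obs 4: x=1 → posterior Gamma(7, 17/3)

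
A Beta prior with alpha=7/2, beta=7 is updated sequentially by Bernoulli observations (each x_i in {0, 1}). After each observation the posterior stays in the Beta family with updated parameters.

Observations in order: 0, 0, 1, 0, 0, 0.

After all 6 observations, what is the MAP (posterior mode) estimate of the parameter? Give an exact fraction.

7/29

obs 1: x=0 → posterior Beta(7/2, 8)
obs 2: x=0 → posterior Beta(7/2, 9)
obs 3: x=1 → posterior Beta(9/2, 9)
obs 4: x=0 → posterior Beta(9/2, 10)
obs 5: x=0 → posterior Beta(9/2, 11)
obs 6: x=0 → posterior Beta(9/2, 12)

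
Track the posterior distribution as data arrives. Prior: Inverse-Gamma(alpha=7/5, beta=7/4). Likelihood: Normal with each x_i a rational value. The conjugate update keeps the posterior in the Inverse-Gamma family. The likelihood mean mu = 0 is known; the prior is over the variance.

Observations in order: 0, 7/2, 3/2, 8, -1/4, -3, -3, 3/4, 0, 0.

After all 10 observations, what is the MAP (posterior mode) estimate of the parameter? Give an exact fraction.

4025/592

obs 1: x=0 → posterior Inverse-Gamma(19/10, 7/4)
obs 2: x=7/2 → posterior Inverse-Gamma(12/5, 63/8)
obs 3: x=3/2 → posterior Inverse-Gamma(29/10, 9)
obs 4: x=8 → posterior Inverse-Gamma(17/5, 41)
obs 5: x=-1/4 → posterior Inverse-Gamma(39/10, 1313/32)
obs 6: x=-3 → posterior Inverse-Gamma(22/5, 1457/32)
obs 7: x=-3 → posterior Inverse-Gamma(49/10, 1601/32)
obs 8: x=3/4 → posterior Inverse-Gamma(27/5, 805/16)
obs 9: x=0 → posterior Inverse-Gamma(59/10, 805/16)
obs 10: x=0 → posterior Inverse-Gamma(32/5, 805/16)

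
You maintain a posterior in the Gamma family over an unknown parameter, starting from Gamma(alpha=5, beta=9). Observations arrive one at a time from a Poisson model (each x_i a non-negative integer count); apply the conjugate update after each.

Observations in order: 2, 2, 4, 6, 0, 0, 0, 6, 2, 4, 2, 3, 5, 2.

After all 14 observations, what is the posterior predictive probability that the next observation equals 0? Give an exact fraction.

obs 1: x=2 → posterior Gamma(7, 10)
obs 2: x=2 → posterior Gamma(9, 11)
obs 3: x=4 → posterior Gamma(13, 12)
obs 4: x=6 → posterior Gamma(19, 13)
obs 5: x=0 → posterior Gamma(19, 14)
obs 6: x=0 → posterior Gamma(19, 15)
obs 7: x=0 → posterior Gamma(19, 16)
obs 8: x=6 → posterior Gamma(25, 17)
obs 9: x=2 → posterior Gamma(27, 18)
obs 10: x=4 → posterior Gamma(31, 19)
obs 11: x=2 → posterior Gamma(33, 20)
obs 12: x=3 → posterior Gamma(36, 21)
obs 13: x=5 → posterior Gamma(41, 22)
obs 14: x=2 → posterior Gamma(43, 23)

35834136918934220777541995677272642015423987712183913488967/223400115646604798846226519503014846606498799802173645389824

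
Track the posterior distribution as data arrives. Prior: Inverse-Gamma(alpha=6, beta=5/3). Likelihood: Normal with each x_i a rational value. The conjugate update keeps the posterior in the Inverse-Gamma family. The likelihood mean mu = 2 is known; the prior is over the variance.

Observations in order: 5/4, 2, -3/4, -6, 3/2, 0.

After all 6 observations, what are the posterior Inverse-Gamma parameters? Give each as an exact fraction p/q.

obs 1: x=5/4 → posterior Inverse-Gamma(13/2, 187/96)
obs 2: x=2 → posterior Inverse-Gamma(7, 187/96)
obs 3: x=-3/4 → posterior Inverse-Gamma(15/2, 275/48)
obs 4: x=-6 → posterior Inverse-Gamma(8, 1811/48)
obs 5: x=3/2 → posterior Inverse-Gamma(17/2, 1817/48)
obs 6: x=0 → posterior Inverse-Gamma(9, 1913/48)

alpha=9, beta=1913/48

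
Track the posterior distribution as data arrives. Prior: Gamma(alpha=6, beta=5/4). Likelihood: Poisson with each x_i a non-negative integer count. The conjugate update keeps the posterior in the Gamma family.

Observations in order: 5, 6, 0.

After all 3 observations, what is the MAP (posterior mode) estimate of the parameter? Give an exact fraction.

64/17

obs 1: x=5 → posterior Gamma(11, 9/4)
obs 2: x=6 → posterior Gamma(17, 13/4)
obs 3: x=0 → posterior Gamma(17, 17/4)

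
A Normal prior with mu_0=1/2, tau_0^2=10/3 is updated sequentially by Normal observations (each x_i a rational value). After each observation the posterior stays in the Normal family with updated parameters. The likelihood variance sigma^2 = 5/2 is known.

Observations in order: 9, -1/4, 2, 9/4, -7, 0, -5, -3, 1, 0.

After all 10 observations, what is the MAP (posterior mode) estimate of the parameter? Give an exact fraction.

-5/86

obs 1: x=9 → posterior Normal(75/14, 10/7)
obs 2: x=-1/4 → posterior Normal(73/22, 10/11)
obs 3: x=2 → posterior Normal(89/30, 2/3)
obs 4: x=9/4 → posterior Normal(107/38, 10/19)
obs 5: x=-7 → posterior Normal(51/46, 10/23)
obs 6: x=0 → posterior Normal(17/18, 10/27)
obs 7: x=-5 → posterior Normal(11/62, 10/31)
obs 8: x=-3 → posterior Normal(-13/70, 2/7)
obs 9: x=1 → posterior Normal(-5/78, 10/39)
obs 10: x=0 → posterior Normal(-5/86, 10/43)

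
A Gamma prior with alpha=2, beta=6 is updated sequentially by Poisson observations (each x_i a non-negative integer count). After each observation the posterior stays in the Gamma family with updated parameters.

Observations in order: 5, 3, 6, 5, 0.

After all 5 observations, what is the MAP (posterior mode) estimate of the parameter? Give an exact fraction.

20/11

obs 1: x=5 → posterior Gamma(7, 7)
obs 2: x=3 → posterior Gamma(10, 8)
obs 3: x=6 → posterior Gamma(16, 9)
obs 4: x=5 → posterior Gamma(21, 10)
obs 5: x=0 → posterior Gamma(21, 11)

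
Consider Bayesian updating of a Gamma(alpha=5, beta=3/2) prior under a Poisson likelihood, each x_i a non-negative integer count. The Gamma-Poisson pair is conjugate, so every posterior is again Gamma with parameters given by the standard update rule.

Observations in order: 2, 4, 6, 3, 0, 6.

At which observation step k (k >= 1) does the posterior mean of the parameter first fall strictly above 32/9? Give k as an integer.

k = 3

obs 1: x=2 → posterior Gamma(7, 5/2)
obs 2: x=4 → posterior Gamma(11, 7/2)
obs 3: x=6 → posterior Gamma(17, 9/2)
obs 4: x=3 → posterior Gamma(20, 11/2)
obs 5: x=0 → posterior Gamma(20, 13/2)
obs 6: x=6 → posterior Gamma(26, 15/2)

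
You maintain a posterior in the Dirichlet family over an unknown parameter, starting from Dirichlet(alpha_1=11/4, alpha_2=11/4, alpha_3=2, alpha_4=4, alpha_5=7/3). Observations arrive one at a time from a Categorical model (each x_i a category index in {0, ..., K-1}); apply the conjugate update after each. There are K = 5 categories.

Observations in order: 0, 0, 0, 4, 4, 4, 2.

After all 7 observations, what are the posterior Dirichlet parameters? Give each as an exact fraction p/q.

obs 1: x=0 → posterior Dirichlet(15/4, 11/4, 2, 4, 7/3)
obs 2: x=0 → posterior Dirichlet(19/4, 11/4, 2, 4, 7/3)
obs 3: x=0 → posterior Dirichlet(23/4, 11/4, 2, 4, 7/3)
obs 4: x=4 → posterior Dirichlet(23/4, 11/4, 2, 4, 10/3)
obs 5: x=4 → posterior Dirichlet(23/4, 11/4, 2, 4, 13/3)
obs 6: x=4 → posterior Dirichlet(23/4, 11/4, 2, 4, 16/3)
obs 7: x=2 → posterior Dirichlet(23/4, 11/4, 3, 4, 16/3)

alpha_1=23/4, alpha_2=11/4, alpha_3=3, alpha_4=4, alpha_5=16/3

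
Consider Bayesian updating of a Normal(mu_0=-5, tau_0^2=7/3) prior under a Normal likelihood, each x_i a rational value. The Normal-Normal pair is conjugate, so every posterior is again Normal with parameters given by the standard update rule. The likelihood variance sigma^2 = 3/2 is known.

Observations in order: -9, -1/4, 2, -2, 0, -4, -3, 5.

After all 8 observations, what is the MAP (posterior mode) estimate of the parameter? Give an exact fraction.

obs 1: x=-9 → posterior Normal(-171/23, 21/23)
obs 2: x=-1/4 → posterior Normal(-349/74, 21/37)
obs 3: x=2 → posterior Normal(-293/102, 7/17)
obs 4: x=-2 → posterior Normal(-349/130, 21/65)
obs 5: x=0 → posterior Normal(-349/158, 21/79)
obs 6: x=-4 → posterior Normal(-461/186, 7/31)
obs 7: x=-3 → posterior Normal(-545/214, 21/107)
obs 8: x=5 → posterior Normal(-405/242, 21/121)

-405/242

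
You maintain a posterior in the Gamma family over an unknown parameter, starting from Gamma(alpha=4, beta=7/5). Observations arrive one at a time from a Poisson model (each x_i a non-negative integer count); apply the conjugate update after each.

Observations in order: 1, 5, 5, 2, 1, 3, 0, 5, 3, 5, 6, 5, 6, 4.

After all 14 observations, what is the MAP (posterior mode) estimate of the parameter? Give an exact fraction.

obs 1: x=1 → posterior Gamma(5, 12/5)
obs 2: x=5 → posterior Gamma(10, 17/5)
obs 3: x=5 → posterior Gamma(15, 22/5)
obs 4: x=2 → posterior Gamma(17, 27/5)
obs 5: x=1 → posterior Gamma(18, 32/5)
obs 6: x=3 → posterior Gamma(21, 37/5)
obs 7: x=0 → posterior Gamma(21, 42/5)
obs 8: x=5 → posterior Gamma(26, 47/5)
obs 9: x=3 → posterior Gamma(29, 52/5)
obs 10: x=5 → posterior Gamma(34, 57/5)
obs 11: x=6 → posterior Gamma(40, 62/5)
obs 12: x=5 → posterior Gamma(45, 67/5)
obs 13: x=6 → posterior Gamma(51, 72/5)
obs 14: x=4 → posterior Gamma(55, 77/5)

270/77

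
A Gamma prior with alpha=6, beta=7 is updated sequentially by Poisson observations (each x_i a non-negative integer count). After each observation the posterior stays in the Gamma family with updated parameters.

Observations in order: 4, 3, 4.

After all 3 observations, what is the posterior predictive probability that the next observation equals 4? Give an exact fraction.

484500000000000000000/7400249944258160101211

obs 1: x=4 → posterior Gamma(10, 8)
obs 2: x=3 → posterior Gamma(13, 9)
obs 3: x=4 → posterior Gamma(17, 10)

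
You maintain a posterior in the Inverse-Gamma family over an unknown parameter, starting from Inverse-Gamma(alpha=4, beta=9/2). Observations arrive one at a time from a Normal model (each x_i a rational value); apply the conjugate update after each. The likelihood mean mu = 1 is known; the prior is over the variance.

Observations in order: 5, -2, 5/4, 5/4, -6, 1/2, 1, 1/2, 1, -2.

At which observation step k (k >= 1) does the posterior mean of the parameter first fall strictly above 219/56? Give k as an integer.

k = 2

obs 1: x=5 → posterior Inverse-Gamma(9/2, 25/2)
obs 2: x=-2 → posterior Inverse-Gamma(5, 17)
obs 3: x=5/4 → posterior Inverse-Gamma(11/2, 545/32)
obs 4: x=5/4 → posterior Inverse-Gamma(6, 273/16)
obs 5: x=-6 → posterior Inverse-Gamma(13/2, 665/16)
obs 6: x=1/2 → posterior Inverse-Gamma(7, 667/16)
obs 7: x=1 → posterior Inverse-Gamma(15/2, 667/16)
obs 8: x=1/2 → posterior Inverse-Gamma(8, 669/16)
obs 9: x=1 → posterior Inverse-Gamma(17/2, 669/16)
obs 10: x=-2 → posterior Inverse-Gamma(9, 741/16)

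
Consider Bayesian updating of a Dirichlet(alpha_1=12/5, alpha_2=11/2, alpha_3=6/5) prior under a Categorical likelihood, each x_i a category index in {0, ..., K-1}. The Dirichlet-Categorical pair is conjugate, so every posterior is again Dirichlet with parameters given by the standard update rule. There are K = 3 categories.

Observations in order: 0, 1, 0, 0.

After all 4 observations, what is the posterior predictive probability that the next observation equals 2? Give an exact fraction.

obs 1: x=0 → posterior Dirichlet(17/5, 11/2, 6/5)
obs 2: x=1 → posterior Dirichlet(17/5, 13/2, 6/5)
obs 3: x=0 → posterior Dirichlet(22/5, 13/2, 6/5)
obs 4: x=0 → posterior Dirichlet(27/5, 13/2, 6/5)

12/131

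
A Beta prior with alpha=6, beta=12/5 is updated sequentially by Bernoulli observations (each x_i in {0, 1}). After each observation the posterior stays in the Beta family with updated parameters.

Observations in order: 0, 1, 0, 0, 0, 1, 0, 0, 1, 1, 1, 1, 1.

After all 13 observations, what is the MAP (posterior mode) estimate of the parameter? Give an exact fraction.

obs 1: x=0 → posterior Beta(6, 17/5)
obs 2: x=1 → posterior Beta(7, 17/5)
obs 3: x=0 → posterior Beta(7, 22/5)
obs 4: x=0 → posterior Beta(7, 27/5)
obs 5: x=0 → posterior Beta(7, 32/5)
obs 6: x=1 → posterior Beta(8, 32/5)
obs 7: x=0 → posterior Beta(8, 37/5)
obs 8: x=0 → posterior Beta(8, 42/5)
obs 9: x=1 → posterior Beta(9, 42/5)
obs 10: x=1 → posterior Beta(10, 42/5)
obs 11: x=1 → posterior Beta(11, 42/5)
obs 12: x=1 → posterior Beta(12, 42/5)
obs 13: x=1 → posterior Beta(13, 42/5)

60/97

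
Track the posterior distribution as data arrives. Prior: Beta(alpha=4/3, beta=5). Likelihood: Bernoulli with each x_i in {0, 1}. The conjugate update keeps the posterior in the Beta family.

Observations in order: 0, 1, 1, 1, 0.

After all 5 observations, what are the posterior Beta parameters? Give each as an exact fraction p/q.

alpha=13/3, beta=7

obs 1: x=0 → posterior Beta(4/3, 6)
obs 2: x=1 → posterior Beta(7/3, 6)
obs 3: x=1 → posterior Beta(10/3, 6)
obs 4: x=1 → posterior Beta(13/3, 6)
obs 5: x=0 → posterior Beta(13/3, 7)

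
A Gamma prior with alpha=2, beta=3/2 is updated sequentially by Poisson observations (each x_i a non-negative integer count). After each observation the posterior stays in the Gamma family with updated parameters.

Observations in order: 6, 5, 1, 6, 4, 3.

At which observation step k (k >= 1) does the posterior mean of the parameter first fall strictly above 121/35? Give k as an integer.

k = 2

obs 1: x=6 → posterior Gamma(8, 5/2)
obs 2: x=5 → posterior Gamma(13, 7/2)
obs 3: x=1 → posterior Gamma(14, 9/2)
obs 4: x=6 → posterior Gamma(20, 11/2)
obs 5: x=4 → posterior Gamma(24, 13/2)
obs 6: x=3 → posterior Gamma(27, 15/2)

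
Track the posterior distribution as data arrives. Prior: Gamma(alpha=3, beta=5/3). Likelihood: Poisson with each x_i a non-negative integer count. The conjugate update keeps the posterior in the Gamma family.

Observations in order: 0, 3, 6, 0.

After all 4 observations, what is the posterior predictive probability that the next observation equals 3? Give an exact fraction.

1431502836873522777/8192000000000000000

obs 1: x=0 → posterior Gamma(3, 8/3)
obs 2: x=3 → posterior Gamma(6, 11/3)
obs 3: x=6 → posterior Gamma(12, 14/3)
obs 4: x=0 → posterior Gamma(12, 17/3)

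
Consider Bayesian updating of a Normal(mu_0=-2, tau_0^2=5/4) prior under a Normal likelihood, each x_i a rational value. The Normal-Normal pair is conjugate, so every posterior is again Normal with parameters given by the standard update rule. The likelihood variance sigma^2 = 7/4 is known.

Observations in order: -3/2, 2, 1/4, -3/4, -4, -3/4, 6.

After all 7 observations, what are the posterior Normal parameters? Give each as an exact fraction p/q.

mu_0=-31/168, tau_0^2=5/24

obs 1: x=-3/2 → posterior Normal(-43/24, 35/48)
obs 2: x=2 → posterior Normal(-23/34, 35/68)
obs 3: x=1/4 → posterior Normal(-41/88, 35/88)
obs 4: x=-3/4 → posterior Normal(-14/27, 35/108)
obs 5: x=-4 → posterior Normal(-17/16, 35/128)
obs 6: x=-3/4 → posterior Normal(-151/148, 35/148)
obs 7: x=6 → posterior Normal(-31/168, 5/24)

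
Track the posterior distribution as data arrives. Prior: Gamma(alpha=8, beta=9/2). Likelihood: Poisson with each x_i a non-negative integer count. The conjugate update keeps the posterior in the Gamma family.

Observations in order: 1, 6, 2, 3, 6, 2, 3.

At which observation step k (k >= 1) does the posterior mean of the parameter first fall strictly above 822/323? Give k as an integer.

k = 5

obs 1: x=1 → posterior Gamma(9, 11/2)
obs 2: x=6 → posterior Gamma(15, 13/2)
obs 3: x=2 → posterior Gamma(17, 15/2)
obs 4: x=3 → posterior Gamma(20, 17/2)
obs 5: x=6 → posterior Gamma(26, 19/2)
obs 6: x=2 → posterior Gamma(28, 21/2)
obs 7: x=3 → posterior Gamma(31, 23/2)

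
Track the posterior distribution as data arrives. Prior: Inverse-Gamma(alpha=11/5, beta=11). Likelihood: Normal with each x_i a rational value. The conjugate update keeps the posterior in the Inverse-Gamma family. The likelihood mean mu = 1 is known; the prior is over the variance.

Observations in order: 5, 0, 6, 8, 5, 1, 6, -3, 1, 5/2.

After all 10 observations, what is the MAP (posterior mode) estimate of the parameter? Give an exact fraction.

3445/328

obs 1: x=5 → posterior Inverse-Gamma(27/10, 19)
obs 2: x=0 → posterior Inverse-Gamma(16/5, 39/2)
obs 3: x=6 → posterior Inverse-Gamma(37/10, 32)
obs 4: x=8 → posterior Inverse-Gamma(21/5, 113/2)
obs 5: x=5 → posterior Inverse-Gamma(47/10, 129/2)
obs 6: x=1 → posterior Inverse-Gamma(26/5, 129/2)
obs 7: x=6 → posterior Inverse-Gamma(57/10, 77)
obs 8: x=-3 → posterior Inverse-Gamma(31/5, 85)
obs 9: x=1 → posterior Inverse-Gamma(67/10, 85)
obs 10: x=5/2 → posterior Inverse-Gamma(36/5, 689/8)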